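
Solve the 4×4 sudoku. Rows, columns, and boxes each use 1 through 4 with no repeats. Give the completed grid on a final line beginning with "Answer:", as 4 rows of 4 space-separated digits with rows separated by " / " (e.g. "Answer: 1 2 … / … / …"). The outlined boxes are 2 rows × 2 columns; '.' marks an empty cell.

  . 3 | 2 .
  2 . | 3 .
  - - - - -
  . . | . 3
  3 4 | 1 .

Step 1. [r2c2∈{1}] only 1 remains possible at r2c2. So r2c2=1.
Step 2. [r1c1∈{4}] r1c1 is down to just 4. So r1c1=4.
Step 3. [r4c4∈{2}] r4c4 is down to just 2. So r4c4=2.
Step 4. [r3c1∈{1}] r3c1 is down to just 1. So r3c1=1.
Step 5. [r3c2∈{2}] only 2 remains possible at r3c2 ⇒ r3c2=2.
Step 6. [r1c4∈{1}] only 1 remains possible at r1c4. So r1c4=1.
Step 7. [r2c4∈{4}] only 4 remains possible at r2c4. So r2c4=4.
Step 8. [r3c3∈{4}] nothing but 4 survives at r3c3, so r3c3=4.

Answer: 4 3 2 1 / 2 1 3 4 / 1 2 4 3 / 3 4 1 2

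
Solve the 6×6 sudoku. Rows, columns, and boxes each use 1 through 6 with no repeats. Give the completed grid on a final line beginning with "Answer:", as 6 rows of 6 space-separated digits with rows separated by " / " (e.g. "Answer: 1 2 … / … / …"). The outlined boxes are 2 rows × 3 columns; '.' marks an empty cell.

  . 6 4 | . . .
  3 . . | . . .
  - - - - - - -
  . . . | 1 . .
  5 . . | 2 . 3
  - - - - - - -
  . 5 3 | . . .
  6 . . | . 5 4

Step 1. [r2c3∈{1,2,5}] 5 has one home in col 3: r2c3. So r2c3=5.
Step 2. [r5c4∈{6}] only 6 remains possible at r5c4 ⇒ r5c4=6.
Step 3. [r5c1∈{1,2,4}] row 5 places 4 nowhere but r5c1, so r5c1=4.
Step 4. [r1c1∈{1,2}] r1c1 is the only open cell in col 1 admitting 1 ⇒ r1c1=1.
Step 5. [r2c2∈{2}] r2c2 is down to just 2, so r2c2=2.
Step 6. [r1c4∈{3,5}] in col 4, 5 fits only at r1c4, so r1c4=5.
Step 7. [r6c2∈{1}] nothing but 1 survives at r6c2, so r6c2=1.
Step 8. [r1c6∈{2}] only 2 remains possible at r1c6. So r1c6=2.
Step 9. [r4c2∈{4}] r4c2's peers cover all but 4. So r4c2=4.
Step 10. [r4c5∈{6}] r4c5 has the single candidate 6 ⇒ r4c5=6.
Step 11. [r5c6∈{1}] nothing but 1 survives at r5c6. So r5c6=1.
Step 12. [r2c4∈{4}] r2c4 is down to just 4 ⇒ r2c4=4.
Step 13. [r3c3∈{2,6}] r3c3 is the only open cell in row 3 admitting 6 ⇒ r3c3=6.
Step 14. [r5c5∈{2}] r5c5 is down to just 2, so r5c5=2.
Step 15. [r3c5∈{4}] only 4 remains possible at r3c5. So r3c5=4.
Step 16. [r3c1∈{2}] r3c1's peers cover all but 2, so r3c1=2.
Step 17. [r2c5∈{1}] r2c5 has the single candidate 1 ⇒ r2c5=1.
Step 18. [r3c6∈{5}] nothing but 5 survives at r3c6 ⇒ r3c6=5.
Step 19. [r1c5∈{3}] r1c5 has the single candidate 3, so r1c5=3.
Step 20. [r4c3∈{1}] nothing but 1 survives at r4c3. So r4c3=1.
Step 21. [r6c3∈{2}] r6c3 is down to just 2, so r6c3=2.
Step 22. [r6c4∈{3}] r6c4 is down to just 3. So r6c4=3.
Step 23. [r2c6∈{6}] nothing but 6 survives at r2c6 ⇒ r2c6=6.
Step 24. [r3c2∈{3}] r3c2's peers cover all but 3 ⇒ r3c2=3.

Answer: 1 6 4 5 3 2 / 3 2 5 4 1 6 / 2 3 6 1 4 5 / 5 4 1 2 6 3 / 4 5 3 6 2 1 / 6 1 2 3 5 4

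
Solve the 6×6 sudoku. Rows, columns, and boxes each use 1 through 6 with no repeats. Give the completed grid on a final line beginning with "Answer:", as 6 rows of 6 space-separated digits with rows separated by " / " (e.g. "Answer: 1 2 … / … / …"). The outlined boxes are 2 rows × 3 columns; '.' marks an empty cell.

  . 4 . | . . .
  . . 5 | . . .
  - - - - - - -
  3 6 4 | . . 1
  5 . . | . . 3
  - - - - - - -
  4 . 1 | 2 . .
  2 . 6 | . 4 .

Step 1. [r6c6∈{5}] r6c6 is down to just 5. So r6c6=5.
Step 2. [r3c5∈{2,5}] 2 has one home in row 3: r3c5, so r3c5=2.
Step 3. [r4c5∈{6}] r4c5's peers cover all but 6 ⇒ r4c5=6.
Step 4. [r1c3∈{2,3}] in col 3, 3 fits only at r1c3 ⇒ r1c3=3.
Step 5. [r2c2∈{1,2}] in box 1, 2 fits only at r2c2. So r2c2=2.
Step 6. [r5c5∈{3}] r5c5's peers cover all but 3, so r5c5=3.
Step 7. [r2c5∈{1}] r2c5 is down to just 1 ⇒ r2c5=1.
Step 8. [r2c1∈{6}] only 6 remains possible at r2c1. So r2c1=6.
Step 9. [r1c4∈{5,6}] across col 4, 6 lands solely at r1c4. So r1c4=6.
Step 10. [r2c6∈{4}] r2c6 is down to just 4 ⇒ r2c6=4.
Step 11. [r2c4∈{3}] r2c4's peers cover all but 3 ⇒ r2c4=3.
Step 12. [r1c5∈{5}] r1c5 is down to just 5, so r1c5=5.
Step 13. [r1c6∈{2}] only 2 remains possible at r1c6, so r1c6=2.
Step 14. [r4c4∈{4}] nothing but 4 survives at r4c4 ⇒ r4c4=4.
Step 15. [r6c4∈{1}] r6c4's peers cover all but 1. So r6c4=1.
Step 16. [r1c1∈{1}] r1c1 has the single candidate 1, so r1c1=1.
Step 17. [r6c2∈{3}] nothing but 3 survives at r6c2 ⇒ r6c2=3.
Step 18. [r4c3∈{2}] nothing but 2 survives at r4c3 ⇒ r4c3=2.
Step 19. [r4c2∈{1}] r4c2 is down to just 1. So r4c2=1.
Step 20. [r3c4∈{5}] only 5 remains possible at r3c4. So r3c4=5.
Step 21. [r5c6∈{6}] only 6 remains possible at r5c6. So r5c6=6.
Step 22. [r5c2∈{5}] only 5 remains possible at r5c2. So r5c2=5.

Answer: 1 4 3 6 5 2 / 6 2 5 3 1 4 / 3 6 4 5 2 1 / 5 1 2 4 6 3 / 4 5 1 2 3 6 / 2 3 6 1 4 5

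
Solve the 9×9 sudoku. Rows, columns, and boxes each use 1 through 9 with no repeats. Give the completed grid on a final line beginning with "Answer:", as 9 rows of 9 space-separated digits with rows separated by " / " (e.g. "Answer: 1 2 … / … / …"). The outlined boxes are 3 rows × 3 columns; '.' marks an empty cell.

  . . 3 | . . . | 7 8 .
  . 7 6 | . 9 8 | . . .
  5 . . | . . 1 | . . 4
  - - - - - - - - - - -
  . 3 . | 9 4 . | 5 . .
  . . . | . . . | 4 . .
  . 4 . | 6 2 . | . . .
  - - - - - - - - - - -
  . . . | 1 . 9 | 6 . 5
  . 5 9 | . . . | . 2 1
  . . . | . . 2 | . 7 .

Step 1. [r4c6∈{7}] only 7 remains possible at r4c6. So r4c6=7.
Step 2. [r5c5∈{1,3,5,8}] across col 5, 1 lands solely at r5c5 ⇒ r5c5=1.
Step 3. [r5c4∈{3,5,8}] r5c4 is the only open cell in box 5 admitting 8, so r5c4=8.
Step 4. [r2c8∈{1,3,5}] col 8 places 5 nowhere but r2c8, so r2c8=5.
Step 5. [r2c7∈{1,2,3}] box 3 places 1 nowhere but r2c7 ⇒ r2c7=1.
Step 6. [r3c7∈{2,3,9}] in col 7, 2 fits only at r3c7, so r3c7=2.
Step 7. [r3c3∈{8}] only 8 remains possible at r3c3 ⇒ r3c3=8.
Step 8. [r2c9∈{3}] r2c9's peers cover all but 3, so r2c9=3.
Step 9. [r3c2∈{9}] r3c2 is down to just 9, so r3c2=9.
Step 10. [r1c9∈{6,9}] in row 1, 9 fits only at r1c9 ⇒ r1c9=9.
Step 11. [r9c9∈{8}] only 8 remains possible at r9c9. So r9c9=8.
Step 12. [r8c7∈{3}] nothing but 3 survives at r8c7, so r8c7=3.
Step 13. [r4c1∈{1,2,6,8}] in row 4, 8 fits only at r4c1. So r4c1=8.
Step 14. [r8c5∈{6,7,8}] row 8 places 8 nowhere but r8c5, so r8c5=8.
Step 15. [r6c9∈{7}] nothing but 7 survives at r6c9 ⇒ r6c9=7.
Step 16. [r3c8∈{6}] r3c8's peers cover all but 6. So r3c8=6.
Step 17. [r7c8∈{4}] r7c8 is down to just 4, so r7c8=4.
Step 18. [r9c3∈{1,4}] across col 3, 4 lands solely at r9c3. So r9c3=4.
Step 19. [r4c8∈{1}] nothing but 1 survives at r4c8, so r4c8=1.
Step 20. [r4c3∈{2}] r4c3 has the single candidate 2 ⇒ r4c3=2.
Step 21. [r7c3∈{7}] nothing but 7 survives at r7c3. So r7c3=7.
Step 22. [r8c1∈{6}] r8c1's peers cover all but 6 ⇒ r8c1=6.
Step 23. [r7c5∈{3}] only 3 remains possible at r7c5. So r7c5=3.
Step 24. [r1c6∈{4,5,6}] 6 has one home in col 6: r1c6 ⇒ r1c6=6.
Step 25. [r7c1∈{2}] r7c1's peers cover all but 2 ⇒ r7c1=2.
Step 26. [r6c3∈{1,5}] across col 3, 1 lands solely at r6c3. So r6c3=1.
Step 27. [r6c1∈{9}] nothing but 9 survives at r6c1, so r6c1=9.
Step 28. [r6c8∈{3}] r6c8's peers cover all but 3, so r6c8=3.
Step 29. [r2c1∈{4}] r2c1 has the single candidate 4. So r2c1=4.
Step 30. [r1c4∈{2,4,5}] in row 1, 4 fits only at r1c4, so r1c4=4.
Step 31. [r1c1∈{1}] only 1 remains possible at r1c1 ⇒ r1c1=1.
Step 32. [r5c3∈{5}] r5c3 has the single candidate 5 ⇒ r5c3=5.
Step 33. [r9c4∈{5}] r9c4 has the single candidate 5, so r9c4=5.
Step 34. [r5c9∈{2,6}] 2 has one home in row 5: r5c9 ⇒ r5c9=2.
Step 35. [r3c5∈{7}] r3c5 is down to just 7. So r3c5=7.
Step 36. [r9c7∈{9}] only 9 remains possible at r9c7, so r9c7=9.
Step 37. [r5c8∈{9}] nothing but 9 survives at r5c8 ⇒ r5c8=9.
Step 38. [r1c2∈{2}] r1c2 has the single candidate 2, so r1c2=2.
Step 39. [r8c6∈{4}] r8c6's peers cover all but 4, so r8c6=4.
Step 40. [r5c1∈{7}] nothing but 7 survives at r5c1, so r5c1=7.
Step 41. [r9c1∈{3}] r9c1 is down to just 3 ⇒ r9c1=3.
Step 42. [r4c9∈{6}] nothing but 6 survives at r4c9. So r4c9=6.
Step 43. [r9c5∈{6}] r9c5's peers cover all but 6 ⇒ r9c5=6.
Step 44. [r3c4∈{3}] nothing but 3 survives at r3c4 ⇒ r3c4=3.
Step 45. [r7c2∈{8}] r7c2's peers cover all but 8. So r7c2=8.
Step 46. [r2c4∈{2}] r2c4 is down to just 2. So r2c4=2.
Step 47. [r8c4∈{7}] nothing but 7 survives at r8c4. So r8c4=7.
Step 48. [r6c6∈{5}] only 5 remains possible at r6c6. So r6c6=5.
Step 49. [r9c2∈{1}] nothing but 1 survives at r9c2. So r9c2=1.
Step 50. [r6c7∈{8}] nothing but 8 survives at r6c7. So r6c7=8.
Step 51. [r5c6∈{3}] nothing but 3 survives at r5c6 ⇒ r5c6=3.
Step 52. [r1c5∈{5}] r1c5's peers cover all but 5. So r1c5=5.
Step 53. [r5c2∈{6}] r5c2's peers cover all but 6 ⇒ r5c2=6.

Answer: 1 2 3 4 5 6 7 8 9 / 4 7 6 2 9 8 1 5 3 / 5 9 8 3 7 1 2 6 4 / 8 3 2 9 4 7 5 1 6 / 7 6 5 8 1 3 4 9 2 / 9 4 1 6 2 5 8 3 7 / 2 8 7 1 3 9 6 4 5 / 6 5 9 7 8 4 3 2 1 / 3 1 4 5 6 2 9 7 8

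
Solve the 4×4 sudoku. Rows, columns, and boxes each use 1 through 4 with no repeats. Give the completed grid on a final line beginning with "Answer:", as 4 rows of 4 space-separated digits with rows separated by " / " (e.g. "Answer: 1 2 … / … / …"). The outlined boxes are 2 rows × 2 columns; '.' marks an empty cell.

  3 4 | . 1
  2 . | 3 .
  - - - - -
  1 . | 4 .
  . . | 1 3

Step 1. [r3c4∈{2}] nothing but 2 survives at r3c4, so r3c4=2.
Step 2. [r4c1∈{4}] r4c1 is down to just 4. So r4c1=4.
Step 3. [r2c4∈{4}] r2c4 has the single candidate 4. So r2c4=4.
Step 4. [r1c3∈{2}] r1c3 has the single candidate 2, so r1c3=2.
Step 5. [r3c2∈{3}] only 3 remains possible at r3c2. So r3c2=3.
Step 6. [r4c2∈{2}] r4c2's peers cover all but 2. So r4c2=2.
Step 7. [r2c2∈{1}] r2c2 is down to just 1. So r2c2=1.

Answer: 3 4 2 1 / 2 1 3 4 / 1 3 4 2 / 4 2 1 3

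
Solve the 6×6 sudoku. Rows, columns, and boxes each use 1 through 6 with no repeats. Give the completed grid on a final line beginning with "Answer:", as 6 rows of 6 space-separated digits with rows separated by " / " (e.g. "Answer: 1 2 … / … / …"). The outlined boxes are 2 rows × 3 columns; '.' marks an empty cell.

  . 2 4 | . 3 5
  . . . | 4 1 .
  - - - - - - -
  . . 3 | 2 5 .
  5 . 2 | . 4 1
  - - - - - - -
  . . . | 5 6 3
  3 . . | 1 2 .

Step 1. [r4c2∈{6}] r4c2 is down to just 6 ⇒ r4c2=6.
Step 2. [r1c1∈{1,6}] r1c1 is the only open cell in row 1 admitting 1 ⇒ r1c1=1.
Step 3. [r2c1∈{6}] r2c1 is down to just 6. So r2c1=6.
Step 4. [r3c2∈{1,4}] r3c2 is the only open cell in row 3 admitting 1 ⇒ r3c2=1.
Step 5. [r2c3∈{5}] r2c3's peers cover all but 5, so r2c3=5.
Step 6. [r5c2∈{4}] r5c2's peers cover all but 4. So r5c2=4.
Step 7. [r3c6∈{6}] r3c6 is down to just 6. So r3c6=6.
Step 8. [r5c3∈{1}] only 1 remains possible at r5c3. So r5c3=1.
Step 9. [r5c1∈{2}] r5c1 is down to just 2 ⇒ r5c1=2.
Step 10. [r3c1∈{4}] r3c1 is down to just 4 ⇒ r3c1=4.
Step 11. [r6c6∈{4}] r6c6 has the single candidate 4 ⇒ r6c6=4.
Step 12. [r2c6∈{2}] r2c6 is down to just 2. So r2c6=2.
Step 13. [r6c2∈{5}] r6c2 is down to just 5. So r6c2=5.
Step 14. [r6c3∈{6}] r6c3 is down to just 6 ⇒ r6c3=6.
Step 15. [r1c4∈{6}] only 6 remains possible at r1c4, so r1c4=6.
Step 16. [r4c4∈{3}] r4c4 has the single candidate 3 ⇒ r4c4=3.
Step 17. [r2c2∈{3}] r2c2 is down to just 3. So r2c2=3.

Answer: 1 2 4 6 3 5 / 6 3 5 4 1 2 / 4 1 3 2 5 6 / 5 6 2 3 4 1 / 2 4 1 5 6 3 / 3 5 6 1 2 4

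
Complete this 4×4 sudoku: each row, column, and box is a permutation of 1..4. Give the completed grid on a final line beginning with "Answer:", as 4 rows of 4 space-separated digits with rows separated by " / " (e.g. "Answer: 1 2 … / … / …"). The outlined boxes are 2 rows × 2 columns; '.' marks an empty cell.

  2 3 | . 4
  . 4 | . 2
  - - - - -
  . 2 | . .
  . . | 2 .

Step 1. [r4c2∈{1}] nothing but 1 survives at r4c2, so r4c2=1.
Step 2. [r3c3∈{1,3,4}] across col 3, 4 lands solely at r3c3. So r3c3=4.
Step 3. [r4c4∈{3}] only 3 remains possible at r4c4 ⇒ r4c4=3.
Step 4. [r2c1∈{1}] r2c1 has the single candidate 1, so r2c1=1.
Step 5. [r1c3∈{1}] nothing but 1 survives at r1c3. So r1c3=1.
Step 6. [r3c1∈{3}] r3c1 has the single candidate 3, so r3c1=3.
Step 7. [r4c1∈{4}] r4c1's peers cover all but 4, so r4c1=4.
Step 8. [r3c4∈{1}] only 1 remains possible at r3c4, so r3c4=1.
Step 9. [r2c3∈{3}] nothing but 3 survives at r2c3 ⇒ r2c3=3.

Answer: 2 3 1 4 / 1 4 3 2 / 3 2 4 1 / 4 1 2 3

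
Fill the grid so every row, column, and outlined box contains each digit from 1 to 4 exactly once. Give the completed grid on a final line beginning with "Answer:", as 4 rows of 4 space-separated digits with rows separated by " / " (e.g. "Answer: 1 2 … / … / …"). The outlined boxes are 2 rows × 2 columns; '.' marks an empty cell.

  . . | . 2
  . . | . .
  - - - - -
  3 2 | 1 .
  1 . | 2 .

Step 1. [r1c1∈{4}] r1c1's peers cover all but 4 ⇒ r1c1=4.
Step 2. [r2c4∈{1,3,4}] 1 has one home in col 4: r2c4, so r2c4=1.
Step 3. [r2c2∈{3}] r2c2 has the single candidate 3 ⇒ r2c2=3.
Step 4. [r3c4∈{4}] r3c4's peers cover all but 4 ⇒ r3c4=4.
Step 5. [r4c4∈{3}] r4c4 has the single candidate 3. So r4c4=3.
Step 6. [r2c3∈{4}] nothing but 4 survives at r2c3. So r2c3=4.
Step 7. [r4c2∈{4}] nothing but 4 survives at r4c2 ⇒ r4c2=4.
Step 8. [r1c3∈{3}] r1c3 has the single candidate 3, so r1c3=3.
Step 9. [r2c1∈{2}] r2c1's peers cover all but 2 ⇒ r2c1=2.
Step 10. [r1c2∈{1}] only 1 remains possible at r1c2 ⇒ r1c2=1.

Answer: 4 1 3 2 / 2 3 4 1 / 3 2 1 4 / 1 4 2 3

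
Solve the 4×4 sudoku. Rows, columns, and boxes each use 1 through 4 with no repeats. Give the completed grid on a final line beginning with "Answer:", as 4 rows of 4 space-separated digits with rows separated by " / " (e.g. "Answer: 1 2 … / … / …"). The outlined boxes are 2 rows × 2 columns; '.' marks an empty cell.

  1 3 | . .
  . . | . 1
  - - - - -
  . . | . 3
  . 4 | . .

Step 1. [r3c3∈{1,2,4}] row 3 places 4 nowhere but r3c3 ⇒ r3c3=4.
Step 2. [r3c1∈{2}] r3c1's peers cover all but 2. So r3c1=2.
Step 3. [r1c3∈{2}] r1c3 has the single candidate 2, so r1c3=2.
Step 4. [r3c2∈{1}] nothing but 1 survives at r3c2. So r3c2=1.
Step 5. [r4c3∈{1}] r4c3's peers cover all but 1, so r4c3=1.
Step 6. [r4c4∈{2}] r4c4 is down to just 2, so r4c4=2.
Step 7. [r2c3∈{3}] r2c3's peers cover all but 3, so r2c3=3.
Step 8. [r2c2∈{2}] r2c2 is down to just 2. So r2c2=2.
Step 9. [r4c1∈{3}] r4c1 has the single candidate 3. So r4c1=3.
Step 10. [r1c4∈{4}] r1c4 has the single candidate 4. So r1c4=4.
Step 11. [r2c1∈{4}] r2c1 is down to just 4. So r2c1=4.

Answer: 1 3 2 4 / 4 2 3 1 / 2 1 4 3 / 3 4 1 2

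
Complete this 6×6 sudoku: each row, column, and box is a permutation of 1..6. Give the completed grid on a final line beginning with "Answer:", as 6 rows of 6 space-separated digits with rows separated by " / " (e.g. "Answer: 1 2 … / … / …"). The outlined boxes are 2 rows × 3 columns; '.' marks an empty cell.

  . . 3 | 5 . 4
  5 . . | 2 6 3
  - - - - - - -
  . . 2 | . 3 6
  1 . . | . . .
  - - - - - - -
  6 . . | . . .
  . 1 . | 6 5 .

Step 1. [r4c4∈{4}] only 4 remains possible at r4c4, so r4c4=4.
Step 2. [r6c6∈{2}] r6c6's peers cover all but 2. So r6c6=2.
Step 3. [r5c2∈{2,3,4,5}] row 5 places 2 nowhere but r5c2, so r5c2=2.
Step 4. [r3c2∈{4,5}] 5 has one home in row 3: r3c2. So r3c2=5.
Step 5. [r6c3∈{4}] r6c3 is down to just 4, so r6c3=4.
Step 6. [r5c6∈{1}] nothing but 1 survives at r5c6. So r5c6=1.
Step 7. [r4c2∈{3,6}] across row 4, 3 lands solely at r4c2 ⇒ r4c2=3.
Step 8. [r2c3∈{1}] r2c3 has the single candidate 1. So r2c3=1.
Step 9. [r4c3∈{6}] r4c3's peers cover all but 6, so r4c3=6.
Step 10. [r1c5∈{1}] r1c5 has the single candidate 1. So r1c5=1.
Step 11. [r4c6∈{5}] nothing but 5 survives at r4c6, so r4c6=5.
Step 12. [r3c1∈{4}] r3c1's peers cover all but 4. So r3c1=4.
Step 13. [r1c1∈{2}] only 2 remains possible at r1c1 ⇒ r1c1=2.
Step 14. [r5c4∈{3}] r5c4 has the single candidate 3 ⇒ r5c4=3.
Step 15. [r2c2∈{4}] nothing but 4 survives at r2c2 ⇒ r2c2=4.
Step 16. [r3c4∈{1}] r3c4's peers cover all but 1 ⇒ r3c4=1.
Step 17. [r4c5∈{2}] r4c5's peers cover all but 2. So r4c5=2.
Step 18. [r6c1∈{3}] r6c1 has the single candidate 3 ⇒ r6c1=3.
Step 19. [r5c3∈{5}] r5c3 has the single candidate 5 ⇒ r5c3=5.
Step 20. [r5c5∈{4}] r5c5 has the single candidate 4. So r5c5=4.
Step 21. [r1c2∈{6}] only 6 remains possible at r1c2. So r1c2=6.

Answer: 2 6 3 5 1 4 / 5 4 1 2 6 3 / 4 5 2 1 3 6 / 1 3 6 4 2 5 / 6 2 5 3 4 1 / 3 1 4 6 5 2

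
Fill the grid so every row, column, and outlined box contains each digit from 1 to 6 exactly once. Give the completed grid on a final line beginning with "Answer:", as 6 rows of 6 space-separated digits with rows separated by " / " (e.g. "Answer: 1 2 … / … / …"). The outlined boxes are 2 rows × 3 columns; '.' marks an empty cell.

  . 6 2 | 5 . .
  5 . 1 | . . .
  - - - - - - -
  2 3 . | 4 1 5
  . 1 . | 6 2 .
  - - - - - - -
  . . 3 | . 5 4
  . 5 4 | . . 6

Step 1. [r6c4∈{1,2,3}] r6c4 is the only open cell in row 6 admitting 2. So r6c4=2.
Step 2. [r2c4∈{3}] r2c4's peers cover all but 3. So r2c4=3.
Step 3. [r2c2∈{4}] nothing but 4 survives at r2c2. So r2c2=4.
Step 4. [r5c1∈{1,6}] r5c1 is the only open cell in row 5 admitting 6 ⇒ r5c1=6.
Step 5. [r2c5∈{6}] r2c5's peers cover all but 6 ⇒ r2c5=6.
Step 6. [r3c3∈{6}] only 6 remains possible at r3c3. So r3c3=6.
Step 7. [r4c1∈{4}] r4c1's peers cover all but 4 ⇒ r4c1=4.
Step 8. [r1c1∈{3}] r1c1 has the single candidate 3, so r1c1=3.
Step 9. [r2c6∈{2}] r2c6 is down to just 2 ⇒ r2c6=2.
Step 10. [r4c3∈{5}] nothing but 5 survives at r4c3. So r4c3=5.
Step 11. [r6c1∈{1}] r6c1 has the single candidate 1. So r6c1=1.
Step 12. [r5c2∈{2}] r5c2's peers cover all but 2. So r5c2=2.
Step 13. [r6c5∈{3}] r6c5's peers cover all but 3 ⇒ r6c5=3.
Step 14. [r1c5∈{4}] nothing but 4 survives at r1c5. So r1c5=4.
Step 15. [r5c4∈{1}] r5c4 is down to just 1, so r5c4=1.
Step 16. [r4c6∈{3}] only 3 remains possible at r4c6. So r4c6=3.
Step 17. [r1c6∈{1}] only 1 remains possible at r1c6. So r1c6=1.

Answer: 3 6 2 5 4 1 / 5 4 1 3 6 2 / 2 3 6 4 1 5 / 4 1 5 6 2 3 / 6 2 3 1 5 4 / 1 5 4 2 3 6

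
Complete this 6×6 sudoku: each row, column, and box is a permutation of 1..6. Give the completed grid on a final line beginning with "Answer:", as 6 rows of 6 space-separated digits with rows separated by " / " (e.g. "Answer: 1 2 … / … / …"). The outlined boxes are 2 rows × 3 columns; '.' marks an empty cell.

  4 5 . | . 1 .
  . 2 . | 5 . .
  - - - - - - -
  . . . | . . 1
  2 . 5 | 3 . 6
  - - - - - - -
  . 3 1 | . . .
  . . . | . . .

Step 1. [r4c5∈{4}] r4c5's peers cover all but 4. So r4c5=4.
Step 2. [r6c3∈{2,4,6}] 2 has one home in col 3: r6c3, so r6c3=2.
Step 3. [r6c2∈{4,6}] r6c2 is the only open cell in box 5 admitting 4 ⇒ r6c2=4.
Step 4. [r3c4∈{2}] nothing but 2 survives at r3c4. So r3c4=2.
Step 5. [r1c4∈{6}] nothing but 6 survives at r1c4, so r1c4=6.
Step 6. [r2c5∈{3}] r2c5's peers cover all but 3, so r2c5=3.
Step 7. [r5c5∈{2,5,6}] col 5 places 2 nowhere but r5c5 ⇒ r5c5=2.
Step 8. [r5c1∈{5,6}] in row 5, 6 fits only at r5c1, so r5c1=6.
Step 9. [r5c6∈{4,5}] 5 has one home in row 5: r5c6. So r5c6=5.
Step 10. [r3c3∈{3,4,6}] r3c3 is the only open cell in row 3 admitting 4 ⇒ r3c3=4.
Step 11. [r1c3∈{3}] nothing but 3 survives at r1c3. So r1c3=3.
Step 12. [r6c5∈{6}] r6c5 has the single candidate 6, so r6c5=6.
Step 13. [r3c5∈{5}] r3c5's peers cover all but 5. So r3c5=5.
Step 14. [r6c4∈{1}] r6c4 has the single candidate 1 ⇒ r6c4=1.
Step 15. [r5c4∈{4}] r5c4 has the single candidate 4 ⇒ r5c4=4.
Step 16. [r1c6∈{2}] r1c6 has the single candidate 2 ⇒ r1c6=2.
Step 17. [r2c3∈{6}] r2c3's peers cover all but 6, so r2c3=6.
Step 18. [r2c6∈{4}] r2c6 has the single candidate 4, so r2c6=4.
Step 19. [r6c1∈{5}] r6c1's peers cover all but 5. So r6c1=5.
Step 20. [r2c1∈{1}] r2c1 has the single candidate 1 ⇒ r2c1=1.
Step 21. [r4c2∈{1}] r4c2 is down to just 1, so r4c2=1.
Step 22. [r3c2∈{6}] r3c2 has the single candidate 6 ⇒ r3c2=6.
Step 23. [r6c6∈{3}] r6c6 has the single candidate 3, so r6c6=3.
Step 24. [r3c1∈{3}] r3c1's peers cover all but 3, so r3c1=3.

Answer: 4 5 3 6 1 2 / 1 2 6 5 3 4 / 3 6 4 2 5 1 / 2 1 5 3 4 6 / 6 3 1 4 2 5 / 5 4 2 1 6 3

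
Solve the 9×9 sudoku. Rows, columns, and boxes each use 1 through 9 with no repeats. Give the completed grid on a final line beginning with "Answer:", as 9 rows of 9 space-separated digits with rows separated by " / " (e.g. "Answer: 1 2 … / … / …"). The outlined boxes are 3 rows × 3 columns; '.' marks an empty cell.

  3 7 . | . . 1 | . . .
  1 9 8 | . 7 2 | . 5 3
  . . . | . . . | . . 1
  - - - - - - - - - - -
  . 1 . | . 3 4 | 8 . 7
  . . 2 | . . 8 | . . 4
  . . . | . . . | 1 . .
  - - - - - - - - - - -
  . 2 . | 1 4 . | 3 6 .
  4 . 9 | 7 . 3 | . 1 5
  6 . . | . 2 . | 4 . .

Step 1. [r5c7∈{5,6,9}] in col 7, 5 fits only at r5c7, so r5c7=5.
Step 2. [r6c9∈{2,6,9}] across box 6, 6 lands solely at r6c9. So r6c9=6.
Step 3. [r3c6∈{5,6,9}] r3c6 is the only open cell in col 6 admitting 6 ⇒ r3c6=6.
Step 4. [r1c9∈{2,8,9}] col 9 places 2 nowhere but r1c9 ⇒ r1c9=2.
Step 5. [r9c8∈{7,8,9}] r9c8 is the only open cell in box 9 admitting 7, so r9c8=7.
Step 6. [r8c2∈{8}] r8c2 has the single candidate 8. So r8c2=8.
Step 7. [r9c4∈{5,8,9}] r9c4 is the only open cell in box 8 admitting 8, so r9c4=8.
Step 8. [r5c2∈{3,6}] r5c2 is the only open cell in col 2 admitting 6. So r5c2=6.
Step 9. [r5c4∈{9}] only 9 remains possible at r5c4. So r5c4=9.
Step 10. [r4c3∈{5}] r4c3 is down to just 5. So r4c3=5.
Step 11. [r3c3∈{4}] r3c3 has the single candidate 4 ⇒ r3c3=4.
Step 12. [r3c2∈{5}] r3c2 has the single candidate 5. So r3c2=5.
Step 13. [r9c6∈{5,9}] in row 9, 5 fits only at r9c6 ⇒ r9c6=5.
Step 14. [r5c1∈{7}] r5c1's peers cover all but 7, so r5c1=7.
Step 15. [r6c3∈{3}] r6c3's peers cover all but 3 ⇒ r6c3=3.
Step 16. [r1c8∈{4,8,9}] in col 8, 4 fits only at r1c8 ⇒ r1c8=4.
Step 17. [r1c5∈{5,8,9}] r1c5 is the only open cell in row 1 admitting 8, so r1c5=8.
Step 18. [r1c7∈{6,9}] 9 has one home in row 1: r1c7 ⇒ r1c7=9.
Step 19. [r4c1∈{9}] r4c1 is down to just 9, so r4c1=9.
Step 20. [r4c8∈{2}] r4c8 has the single candidate 2, so r4c8=2.
Step 21. [r7c9∈{8,9}] across row 7, 8 lands solely at r7c9, so r7c9=8.
Step 22. [r1c4∈{5}] r1c4's peers cover all but 5. So r1c4=5.
Step 23. [r3c1∈{2}] r3c1 has the single candidate 2 ⇒ r3c1=2.
Step 24. [r4c4∈{6}] r4c4's peers cover all but 6. So r4c4=6.
Step 25. [r5c5∈{1}] only 1 remains possible at r5c5 ⇒ r5c5=1.
Step 26. [r6c4∈{2}] r6c4's peers cover all but 2, so r6c4=2.
Step 27. [r6c1∈{8}] nothing but 8 survives at r6c1. So r6c1=8.
Step 28. [r6c5∈{5}] r6c5 has the single candidate 5 ⇒ r6c5=5.
Step 29. [r3c4∈{3}] nothing but 3 survives at r3c4. So r3c4=3.
Step 30. [r8c5∈{6}] r8c5 has the single candidate 6 ⇒ r8c5=6.
Step 31. [r7c1∈{5}] r7c1's peers cover all but 5 ⇒ r7c1=5.
Step 32. [r2c4∈{4}] nothing but 4 survives at r2c4. So r2c4=4.
Step 33. [r9c9∈{9}] r9c9's peers cover all but 9 ⇒ r9c9=9.
Step 34. [r7c3∈{7}] r7c3 is down to just 7. So r7c3=7.
Step 35. [r2c7∈{6}] r2c7 has the single candidate 6 ⇒ r2c7=6.
Step 36. [r6c2∈{4}] r6c2's peers cover all but 4. So r6c2=4.
Step 37. [r9c2∈{3}] r9c2 has the single candidate 3, so r9c2=3.
Step 38. [r5c8∈{3}] nothing but 3 survives at r5c8 ⇒ r5c8=3.
Step 39. [r6c8∈{9}] only 9 remains possible at r6c8. So r6c8=9.
Step 40. [r3c8∈{8}] nothing but 8 survives at r3c8 ⇒ r3c8=8.
Step 41. [r9c3∈{1}] only 1 remains possible at r9c3 ⇒ r9c3=1.
Step 42. [r7c6∈{9}] only 9 remains possible at r7c6 ⇒ r7c6=9.
Step 43. [r6c6∈{7}] r6c6's peers cover all but 7. So r6c6=7.
Step 44. [r3c7∈{7}] r3c7's peers cover all but 7 ⇒ r3c7=7.
Step 45. [r8c7∈{2}] r8c7 has the single candidate 2, so r8c7=2.
Step 46. [r1c3∈{6}] nothing but 6 survives at r1c3. So r1c3=6.
Step 47. [r3c5∈{9}] nothing but 9 survives at r3c5, so r3c5=9.

Answer: 3 7 6 5 8 1 9 4 2 / 1 9 8 4 7 2 6 5 3 / 2 5 4 3 9 6 7 8 1 / 9 1 5 6 3 4 8 2 7 / 7 6 2 9 1 8 5 3 4 / 8 4 3 2 5 7 1 9 6 / 5 2 7 1 4 9 3 6 8 / 4 8 9 7 6 3 2 1 5 / 6 3 1 8 2 5 4 7 9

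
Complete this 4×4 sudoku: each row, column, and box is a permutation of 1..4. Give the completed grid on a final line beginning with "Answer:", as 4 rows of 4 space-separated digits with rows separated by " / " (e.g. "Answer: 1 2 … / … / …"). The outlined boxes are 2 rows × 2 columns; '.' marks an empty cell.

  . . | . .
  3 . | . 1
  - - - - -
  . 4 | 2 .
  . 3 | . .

Step 1. [r1c4∈{2,3,4}] in col 4, 2 fits only at r1c4. So r1c4=2.
Step 2. [r4c3∈{1,4}] across col 3, 1 lands solely at r4c3 ⇒ r4c3=1.
Step 3. [r1c1∈{1,4}] r1c1 is the only open cell in col 1 admitting 4. So r1c1=4.
Step 4. [r1c2∈{1}] only 1 remains possible at r1c2, so r1c2=1.
Step 5. [r3c1∈{1}] r3c1 has the single candidate 1. So r3c1=1.
Step 6. [r2c3∈{4}] r2c3 is down to just 4 ⇒ r2c3=4.
Step 7. [r4c4∈{4}] nothing but 4 survives at r4c4 ⇒ r4c4=4.
Step 8. [r3c4∈{3}] r3c4's peers cover all but 3 ⇒ r3c4=3.
Step 9. [r2c2∈{2}] r2c2's peers cover all but 2, so r2c2=2.
Step 10. [r4c1∈{2}] r4c1 has the single candidate 2. So r4c1=2.
Step 11. [r1c3∈{3}] only 3 remains possible at r1c3, so r1c3=3.

Answer: 4 1 3 2 / 3 2 4 1 / 1 4 2 3 / 2 3 1 4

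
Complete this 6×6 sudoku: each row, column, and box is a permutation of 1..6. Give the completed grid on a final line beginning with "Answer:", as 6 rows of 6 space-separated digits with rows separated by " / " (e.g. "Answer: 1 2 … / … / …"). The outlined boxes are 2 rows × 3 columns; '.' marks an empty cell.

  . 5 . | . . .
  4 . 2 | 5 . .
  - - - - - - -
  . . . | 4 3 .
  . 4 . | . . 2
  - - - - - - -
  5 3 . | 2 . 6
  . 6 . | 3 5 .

Step 1. [r2c2∈{1}] r2c2 is down to just 1, so r2c2=1.
Step 2. [r4c3∈{1,3,5,6}] row 4 places 5 nowhere but r4c3. So r4c3=5.
Step 3. [r1c3∈{3,6}] in col 3, 3 fits only at r1c3 ⇒ r1c3=3.
Step 4. [r1c1∈{6}] nothing but 6 survives at r1c1. So r1c1=6.
Step 5. [r1c4∈{1}] only 1 remains possible at r1c4, so r1c4=1.
Step 6. [r1c6∈{4}] r1c6 has the single candidate 4. So r1c6=4.
Step 7. [r6c6∈{1}] r6c6 is down to just 1, so r6c6=1.
Step 8. [r4c5∈{1,6}] across col 5, 1 lands solely at r4c5 ⇒ r4c5=1.
Step 9. [r5c3∈{1,4}] across row 5, 1 lands solely at r5c3, so r5c3=1.
Step 10. [r3c1∈{1,2}] row 3 places 1 nowhere but r3c1. So r3c1=1.
Step 11. [r5c5∈{4}] r5c5's peers cover all but 4, so r5c5=4.
Step 12. [r1c5∈{2}] r1c5 has the single candidate 2, so r1c5=2.
Step 13. [r4c1∈{3}] r4c1 is down to just 3. So r4c1=3.
Step 14. [r2c6∈{3}] nothing but 3 survives at r2c6, so r2c6=3.
Step 15. [r6c3∈{4}] only 4 remains possible at r6c3 ⇒ r6c3=4.
Step 16. [r6c1∈{2}] only 2 remains possible at r6c1, so r6c1=2.
Step 17. [r2c5∈{6}] r2c5 is down to just 6 ⇒ r2c5=6.
Step 18. [r3c6∈{5}] nothing but 5 survives at r3c6 ⇒ r3c6=5.
Step 19. [r3c3∈{6}] r3c3's peers cover all but 6. So r3c3=6.
Step 20. [r3c2∈{2}] r3c2 is down to just 2. So r3c2=2.
Step 21. [r4c4∈{6}] nothing but 6 survives at r4c4 ⇒ r4c4=6.

Answer: 6 5 3 1 2 4 / 4 1 2 5 6 3 / 1 2 6 4 3 5 / 3 4 5 6 1 2 / 5 3 1 2 4 6 / 2 6 4 3 5 1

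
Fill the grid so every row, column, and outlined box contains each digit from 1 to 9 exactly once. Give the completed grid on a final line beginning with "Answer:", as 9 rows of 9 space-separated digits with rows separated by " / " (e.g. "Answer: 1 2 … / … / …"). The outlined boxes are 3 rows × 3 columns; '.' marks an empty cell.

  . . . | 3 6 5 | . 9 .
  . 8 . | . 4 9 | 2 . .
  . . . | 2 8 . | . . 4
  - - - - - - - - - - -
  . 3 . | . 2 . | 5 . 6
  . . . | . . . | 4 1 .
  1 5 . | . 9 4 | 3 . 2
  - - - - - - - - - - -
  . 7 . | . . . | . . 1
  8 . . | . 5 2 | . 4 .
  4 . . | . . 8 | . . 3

Step 1. [r8c3∈{1,3,6,9}] r8c3 is the only open cell in row 8 admitting 3 ⇒ r8c3=3.
Step 2. [r5c9∈{7,8,9}] box 6 places 9 nowhere but r5c9. So r5c9=9.
Step 3. [r8c9∈{7}] nothing but 7 survives at r8c9. So r8c9=7.
Step 4. [r9c5∈{1,7}] col 5 places 1 nowhere but r9c5. So r9c5=1.
Step 5. [r5c5∈{3,7}] 7 has one home in col 5: r5c5 ⇒ r5c5=7.
Step 6. [r3c6∈{1,7}] r3c6 is the only open cell in col 6 admitting 7 ⇒ r3c6=7.
Step 7. [r1c7∈{1,7,8}] col 7 places 7 nowhere but r1c7 ⇒ r1c7=7.
Step 8. [r4c3∈{4,7,8,9}] row 4 places 4 nowhere but r4c3. So r4c3=4.
Step 9. [r1c1∈{2}] nothing but 2 survives at r1c1 ⇒ r1c1=2.
Step 10. [r5c1∈{6}] r5c1 has the single candidate 6, so r5c1=6.
Step 11. [r7c6∈{3,6}] in col 6, 6 fits only at r7c6, so r7c6=6.
Step 12. [r1c3∈{1}] r1c3 is down to just 1, so r1c3=1.
Step 13. [r2c9∈{5}] r2c9 has the single candidate 5. So r2c9=5.
Step 14. [r8c4∈{9}] only 9 remains possible at r8c4, so r8c4=9.
Step 15. [r8c7∈{6}] r8c7 is down to just 6 ⇒ r8c7=6.
Step 16. [r4c1∈{7,9}] r4c1 is the only open cell in row 4 admitting 9. So r4c1=9.
Step 17. [r7c1∈{5}] only 5 remains possible at r7c1, so r7c1=5.
Step 18. [r9c7∈{9}] only 9 remains possible at r9c7, so r9c7=9.
Step 19. [r6c3∈{7,8}] in box 4, 7 fits only at r6c3 ⇒ r6c3=7.
Step 20. [r2c3∈{6}] nothing but 6 survives at r2c3, so r2c3=6.
Step 21. [r9c3∈{2}] r9c3 has the single candidate 2. So r9c3=2.
Step 22. [r6c8∈{8}] r6c8 has the single candidate 8. So r6c8=8.
Step 23. [r4c4∈{1,8}] r4c4 is the only open cell in row 4 admitting 8. So r4c4=8.
Step 24. [r2c8∈{3}] nothing but 3 survives at r2c8, so r2c8=3.
Step 25. [r3c2∈{9}] r3c2 is down to just 9. So r3c2=9.
Step 26. [r3c8∈{6}] r3c8 is down to just 6, so r3c8=6.
Step 27. [r9c8∈{5}] only 5 remains possible at r9c8. So r9c8=5.
Step 28. [r5c4∈{5}] r5c4's peers cover all but 5, so r5c4=5.
Step 29. [r9c2∈{6}] r9c2 is down to just 6 ⇒ r9c2=6.
Step 30. [r7c5∈{3}] r7c5's peers cover all but 3, so r7c5=3.
Step 31. [r4c8∈{7}] only 7 remains possible at r4c8 ⇒ r4c8=7.
Step 32. [r8c2∈{1}] r8c2 has the single candidate 1. So r8c2=1.
Step 33. [r1c2∈{4}] r1c2 is down to just 4. So r1c2=4.
Step 34. [r2c1∈{7}] nothing but 7 survives at r2c1, so r2c1=7.
Step 35. [r5c2∈{2}] nothing but 2 survives at r5c2, so r5c2=2.
Step 36. [r7c3∈{9}] r7c3 is down to just 9. So r7c3=9.
Step 37. [r3c1∈{3}] only 3 remains possible at r3c1, so r3c1=3.
Step 38. [r1c9∈{8}] nothing but 8 survives at r1c9 ⇒ r1c9=8.
Step 39. [r9c4∈{7}] r9c4's peers cover all but 7. So r9c4=7.
Step 40. [r4c6∈{1}] r4c6 is down to just 1 ⇒ r4c6=1.
Step 41. [r7c7∈{8}] r7c7's peers cover all but 8. So r7c7=8.
Step 42. [r2c4∈{1}] r2c4 has the single candidate 1 ⇒ r2c4=1.
Step 43. [r3c7∈{1}] nothing but 1 survives at r3c7 ⇒ r3c7=1.
Step 44. [r3c3∈{5}] only 5 remains possible at r3c3, so r3c3=5.
Step 45. [r5c6∈{3}] r5c6 has the single candidate 3, so r5c6=3.
Step 46. [r6c4∈{6}] r6c4 is down to just 6 ⇒ r6c4=6.
Step 47. [r7c8∈{2}] r7c8's peers cover all but 2 ⇒ r7c8=2.
Step 48. [r7c4∈{4}] r7c4 has the single candidate 4. So r7c4=4.
Step 49. [r5c3∈{8}] r5c3's peers cover all but 8, so r5c3=8.

Answer: 2 4 1 3 6 5 7 9 8 / 7 8 6 1 4 9 2 3 5 / 3 9 5 2 8 7 1 6 4 / 9 3 4 8 2 1 5 7 6 / 6 2 8 5 7 3 4 1 9 / 1 5 7 6 9 4 3 8 2 / 5 7 9 4 3 6 8 2 1 / 8 1 3 9 5 2 6 4 7 / 4 6 2 7 1 8 9 5 3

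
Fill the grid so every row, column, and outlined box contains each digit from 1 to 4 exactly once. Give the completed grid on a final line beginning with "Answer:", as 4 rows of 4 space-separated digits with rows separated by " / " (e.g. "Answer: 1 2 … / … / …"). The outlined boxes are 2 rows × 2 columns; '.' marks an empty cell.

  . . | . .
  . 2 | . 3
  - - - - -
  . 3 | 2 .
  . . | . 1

Step 1. [r4c2∈{4}] r4c2's peers cover all but 4 ⇒ r4c2=4.
Step 2. [r1c2∈{1}] r1c2's peers cover all but 1. So r1c2=1.
Step 3. [r1c3∈{4}] only 4 remains possible at r1c3 ⇒ r1c3=4.
Step 4. [r3c1∈{1}] r3c1 has the single candidate 1. So r3c1=1.
Step 5. [r3c4∈{4}] nothing but 4 survives at r3c4. So r3c4=4.
Step 6. [r4c1∈{2}] r4c1 is down to just 2, so r4c1=2.
Step 7. [r4c3∈{3}] nothing but 3 survives at r4c3 ⇒ r4c3=3.
Step 8. [r2c1∈{4}] r2c1 has the single candidate 4. So r2c1=4.
Step 9. [r2c3∈{1}] only 1 remains possible at r2c3, so r2c3=1.
Step 10. [r1c1∈{3}] nothing but 3 survives at r1c1, so r1c1=3.
Step 11. [r1c4∈{2}] r1c4 has the single candidate 2 ⇒ r1c4=2.

Answer: 3 1 4 2 / 4 2 1 3 / 1 3 2 4 / 2 4 3 1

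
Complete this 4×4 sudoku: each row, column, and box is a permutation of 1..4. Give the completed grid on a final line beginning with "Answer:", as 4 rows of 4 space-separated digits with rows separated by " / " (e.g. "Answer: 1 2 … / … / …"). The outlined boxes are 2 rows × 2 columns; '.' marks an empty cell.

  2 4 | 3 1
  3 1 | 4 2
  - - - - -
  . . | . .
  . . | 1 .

Step 1. [r4c1∈{4}] r4c1 is down to just 4 ⇒ r4c1=4.
Step 2. [r4c2∈{2,3}] 2 has one home in row 4: r4c2. So r4c2=2.
Step 3. [r4c4∈{3}] r4c4 is down to just 3. So r4c4=3.
Step 4. [r3c1∈{1}] nothing but 1 survives at r3c1 ⇒ r3c1=1.
Step 5. [r3c3∈{2}] nothing but 2 survives at r3c3 ⇒ r3c3=2.
Step 6. [r3c4∈{4}] r3c4 is down to just 4. So r3c4=4.
Step 7. [r3c2∈{3}] r3c2 is down to just 3 ⇒ r3c2=3.

Answer: 2 4 3 1 / 3 1 4 2 / 1 3 2 4 / 4 2 1 3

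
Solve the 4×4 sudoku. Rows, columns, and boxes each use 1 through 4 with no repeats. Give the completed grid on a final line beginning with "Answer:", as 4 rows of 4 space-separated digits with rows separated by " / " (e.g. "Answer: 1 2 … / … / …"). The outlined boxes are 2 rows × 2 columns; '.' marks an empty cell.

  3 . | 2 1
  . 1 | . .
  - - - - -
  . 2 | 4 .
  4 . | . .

Step 1. [r3c4∈{3}] only 3 remains possible at r3c4, so r3c4=3.
Step 2. [r4c4∈{2}] r4c4's peers cover all but 2, so r4c4=2.
Step 3. [r2c1∈{2}] only 2 remains possible at r2c1. So r2c1=2.
Step 4. [r2c4∈{4}] r2c4 has the single candidate 4 ⇒ r2c4=4.
Step 5. [r4c2∈{3}] only 3 remains possible at r4c2 ⇒ r4c2=3.
Step 6. [r2c3∈{3}] r2c3 has the single candidate 3 ⇒ r2c3=3.
Step 7. [r4c3∈{1}] r4c3 is down to just 1, so r4c3=1.
Step 8. [r3c1∈{1}] r3c1's peers cover all but 1, so r3c1=1.
Step 9. [r1c2∈{4}] only 4 remains possible at r1c2, so r1c2=4.

Answer: 3 4 2 1 / 2 1 3 4 / 1 2 4 3 / 4 3 1 2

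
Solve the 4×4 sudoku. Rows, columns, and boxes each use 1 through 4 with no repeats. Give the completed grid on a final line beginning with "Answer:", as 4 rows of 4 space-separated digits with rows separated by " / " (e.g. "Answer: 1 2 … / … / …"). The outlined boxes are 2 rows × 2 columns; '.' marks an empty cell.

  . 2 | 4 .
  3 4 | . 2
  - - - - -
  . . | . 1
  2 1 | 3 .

Step 1. [r2c3∈{1}] nothing but 1 survives at r2c3, so r2c3=1.
Step 2. [r1c1∈{1}] r1c1 is down to just 1 ⇒ r1c1=1.
Step 3. [r3c3∈{2}] only 2 remains possible at r3c3 ⇒ r3c3=2.
Step 4. [r4c4∈{4}] r4c4 is down to just 4 ⇒ r4c4=4.
Step 5. [r1c4∈{3}] nothing but 3 survives at r1c4 ⇒ r1c4=3.
Step 6. [r3c2∈{3}] r3c2 has the single candidate 3, so r3c2=3.
Step 7. [r3c1∈{4}] r3c1 is down to just 4, so r3c1=4.

Answer: 1 2 4 3 / 3 4 1 2 / 4 3 2 1 / 2 1 3 4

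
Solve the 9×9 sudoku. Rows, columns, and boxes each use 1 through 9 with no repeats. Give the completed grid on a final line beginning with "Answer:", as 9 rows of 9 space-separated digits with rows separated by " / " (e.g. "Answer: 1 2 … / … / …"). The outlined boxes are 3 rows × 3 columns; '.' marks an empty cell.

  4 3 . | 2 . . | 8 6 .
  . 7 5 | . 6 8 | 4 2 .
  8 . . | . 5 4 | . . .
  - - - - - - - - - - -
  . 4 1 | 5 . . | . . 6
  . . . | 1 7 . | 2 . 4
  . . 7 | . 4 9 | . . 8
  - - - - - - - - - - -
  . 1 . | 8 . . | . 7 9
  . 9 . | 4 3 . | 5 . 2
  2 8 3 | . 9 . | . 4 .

Step 1. [r8c3∈{6}] r8c3 has the single candidate 6 ⇒ r8c3=6.
Step 2. [r9c9∈{1}] only 1 remains possible at r9c9, so r9c9=1.
Step 3. [r2c9∈{3}] r2c9 has the single candidate 3 ⇒ r2c9=3.
Step 4. [r7c7∈{3,6}] in row 7, 3 fits only at r7c7, so r7c7=3.
Step 5. [r7c6∈{2,5,6}] across row 7, 6 lands solely at r7c6, so r7c6=6.
Step 6. [r5c6∈{3}] r5c6's peers cover all but 3. So r5c6=3.
Step 7. [r1c3∈{9}] r1c3 is down to just 9. So r1c3=9.
Step 8. [r3c9∈{7}] r3c9's peers cover all but 7. So r3c9=7.
Step 9. [r1c6∈{1,7}] row 1 places 7 nowhere but r1c6 ⇒ r1c6=7.
Step 10. [r3c2∈{2,6}] row 3 places 6 nowhere but r3c2, so r3c2=6.
Step 11. [r5c2∈{5}] r5c2's peers cover all but 5. So r5c2=5.
Step 12. [r5c8∈{9}] r5c8 has the single candidate 9 ⇒ r5c8=9.
Step 13. [r4c8∈{3}] r4c8 is down to just 3 ⇒ r4c8=3.
Step 14. [r3c8∈{1}] r3c8 has the single candidate 1, so r3c8=1.
Step 15. [r6c1∈{3,6}] across row 6, 3 lands solely at r6c1. So r6c1=3.
Step 16. [r2c4∈{9}] nothing but 9 survives at r2c4 ⇒ r2c4=9.
Step 17. [r4c5∈{2,8}] row 4 places 8 nowhere but r4c5. So r4c5=8.
Step 18. [r3c4∈{3}] r3c4 has the single candidate 3, so r3c4=3.
Step 19. [r5c1∈{6}] r5c1 has the single candidate 6. So r5c1=6.
Step 20. [r8c1∈{7}] r8c1's peers cover all but 7 ⇒ r8c1=7.
Step 21. [r7c3∈{4}] only 4 remains possible at r7c3 ⇒ r7c3=4.
Step 22. [r3c7∈{9}] r3c7's peers cover all but 9 ⇒ r3c7=9.
Step 23. [r5c3∈{8}] r5c3 has the single candidate 8 ⇒ r5c3=8.
Step 24. [r7c1∈{5}] r7c1's peers cover all but 5 ⇒ r7c1=5.
Step 25. [r8c8∈{8}] only 8 remains possible at r8c8 ⇒ r8c8=8.
Step 26. [r1c5∈{1}] only 1 remains possible at r1c5, so r1c5=1.
Step 27. [r6c7∈{1}] r6c7 is down to just 1 ⇒ r6c7=1.
Step 28. [r8c6∈{1}] r8c6 is down to just 1. So r8c6=1.
Step 29. [r9c6∈{5}] r9c6 has the single candidate 5 ⇒ r9c6=5.
Step 30. [r6c2∈{2}] nothing but 2 survives at r6c2. So r6c2=2.
Step 31. [r4c1∈{9}] r4c1 has the single candidate 9 ⇒ r4c1=9.
Step 32. [r4c6∈{2}] nothing but 2 survives at r4c6 ⇒ r4c6=2.
Step 33. [r4c7∈{7}] r4c7 has the single candidate 7 ⇒ r4c7=7.
Step 34. [r6c8∈{5}] nothing but 5 survives at r6c8, so r6c8=5.
Step 35. [r3c3∈{2}] r3c3 has the single candidate 2. So r3c3=2.
Step 36. [r9c7∈{6}] only 6 remains possible at r9c7 ⇒ r9c7=6.
Step 37. [r7c5∈{2}] r7c5 has the single candidate 2, so r7c5=2.
Step 38. [r1c9∈{5}] only 5 remains possible at r1c9. So r1c9=5.
Step 39. [r6c4∈{6}] r6c4 is down to just 6. So r6c4=6.
Step 40. [r9c4∈{7}] r9c4 is down to just 7, so r9c4=7.
Step 41. [r2c1∈{1}] nothing but 1 survives at r2c1 ⇒ r2c1=1.

Answer: 4 3 9 2 1 7 8 6 5 / 1 7 5 9 6 8 4 2 3 / 8 6 2 3 5 4 9 1 7 / 9 4 1 5 8 2 7 3 6 / 6 5 8 1 7 3 2 9 4 / 3 2 7 6 4 9 1 5 8 / 5 1 4 8 2 6 3 7 9 / 7 9 6 4 3 1 5 8 2 / 2 8 3 7 9 5 6 4 1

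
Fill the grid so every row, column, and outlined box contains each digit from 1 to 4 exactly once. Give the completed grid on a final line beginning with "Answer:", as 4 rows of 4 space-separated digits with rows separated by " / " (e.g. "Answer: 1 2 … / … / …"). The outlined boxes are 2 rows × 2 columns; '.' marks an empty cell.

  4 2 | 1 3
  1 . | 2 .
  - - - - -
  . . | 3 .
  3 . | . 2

Step 1. [r3c4∈{1,4}] in col 4, 1 fits only at r3c4. So r3c4=1.
Step 2. [r4c2∈{1,4}] 1 has one home in row 4: r4c2 ⇒ r4c2=1.
Step 3. [r3c1∈{2}] r3c1 has the single candidate 2, so r3c1=2.
Step 4. [r4c3∈{4}] r4c3 is down to just 4. So r4c3=4.
Step 5. [r2c4∈{4}] r2c4's peers cover all but 4 ⇒ r2c4=4.
Step 6. [r2c2∈{3}] only 3 remains possible at r2c2. So r2c2=3.
Step 7. [r3c2∈{4}] r3c2 has the single candidate 4. So r3c2=4.

Answer: 4 2 1 3 / 1 3 2 4 / 2 4 3 1 / 3 1 4 2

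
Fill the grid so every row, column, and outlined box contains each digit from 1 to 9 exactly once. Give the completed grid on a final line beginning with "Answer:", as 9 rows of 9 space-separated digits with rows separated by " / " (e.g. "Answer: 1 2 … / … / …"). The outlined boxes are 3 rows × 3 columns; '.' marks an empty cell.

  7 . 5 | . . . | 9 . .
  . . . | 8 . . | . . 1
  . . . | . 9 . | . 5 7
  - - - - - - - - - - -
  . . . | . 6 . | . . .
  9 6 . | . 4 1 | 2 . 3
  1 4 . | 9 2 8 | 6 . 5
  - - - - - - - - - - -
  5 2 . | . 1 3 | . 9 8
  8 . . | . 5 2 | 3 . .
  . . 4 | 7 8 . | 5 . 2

Step 1. [r2c7∈{4}] nothing but 4 survives at r2c7 ⇒ r2c7=4.
Step 2. [r6c3∈{3,7}] across row 6, 3 lands solely at r6c3, so r6c3=3.
Step 3. [r4c6∈{5,7}] in box 5, 7 fits only at r4c6. So r4c6=7.
Step 4. [r1c5∈{3}] r1c5 is down to just 3. So r1c5=3.
Step 5. [r1c9∈{6}] r1c9's peers cover all but 6, so r1c9=6.
Step 6. [r8c2∈{1,7,9}] across col 2, 7 lands solely at r8c2, so r8c2=7.
Step 7. [r7c3∈{6}] nothing but 6 survives at r7c3. So r7c3=6.
Step 8. [r3c1∈{2,3,4,6}] 4 has one home in col 1: r3c1 ⇒ r3c1=4.
Step 9. [r3c2∈{1,3,8}] in row 3, 3 fits only at r3c2. So r3c2=3.
Step 10. [r8c3∈{1,9}] in row 8, 9 fits only at r8c3 ⇒ r8c3=9.
Step 11. [r8c8∈{1,4,6}] across row 8, 1 lands solely at r8c8 ⇒ r8c8=1.
Step 12. [r2c3∈{2}] nothing but 2 survives at r2c3. So r2c3=2.
Step 13. [r4c3∈{8}] only 8 remains possible at r4c3 ⇒ r4c3=8.
Step 14. [r3c4∈{1,2,6}] 2 has one home in row 3: r3c4 ⇒ r3c4=2.
Step 15. [r1c2∈{1,8}] 8 has one home in col 2: r1c2. So r1c2=8.
Step 16. [r7c4∈{4}] r7c4's peers cover all but 4 ⇒ r7c4=4.
Step 17. [r3c6∈{6}] only 6 remains possible at r3c6 ⇒ r3c6=6.
Step 18. [r4c2∈{5}] only 5 remains possible at r4c2, so r4c2=5.
Step 19. [r5c8∈{7,8}] r5c8 is the only open cell in row 5 admitting 8 ⇒ r5c8=8.
Step 20. [r8c9∈{4}] only 4 remains possible at r8c9, so r8c9=4.
Step 21. [r4c8∈{4}] only 4 remains possible at r4c8. So r4c8=4.
Step 22. [r1c6∈{4}] r1c6 has the single candidate 4. So r1c6=4.
Step 23. [r2c5∈{7}] r2c5's peers cover all but 7 ⇒ r2c5=7.
Step 24. [r4c1∈{2}] r4c1 is down to just 2, so r4c1=2.
Step 25. [r4c7∈{1}] only 1 remains possible at r4c7 ⇒ r4c7=1.
Step 26. [r9c1∈{3}] r9c1's peers cover all but 3 ⇒ r9c1=3.
Step 27. [r4c4∈{3}] r4c4 is down to just 3, so r4c4=3.
Step 28. [r4c9∈{9}] r4c9 has the single candidate 9 ⇒ r4c9=9.
Step 29. [r7c7∈{7}] nothing but 7 survives at r7c7 ⇒ r7c7=7.
Step 30. [r9c8∈{6}] r9c8 has the single candidate 6 ⇒ r9c8=6.
Step 31. [r9c6∈{9}] r9c6's peers cover all but 9, so r9c6=9.
Step 32. [r9c2∈{1}] r9c2 has the single candidate 1, so r9c2=1.
Step 33. [r1c8∈{2}] r1c8's peers cover all but 2. So r1c8=2.
Step 34. [r2c8∈{3}] r2c8 has the single candidate 3. So r2c8=3.
Step 35. [r2c1∈{6}] nothing but 6 survives at r2c1. So r2c1=6.
Step 36. [r8c4∈{6}] r8c4's peers cover all but 6. So r8c4=6.
Step 37. [r5c3∈{7}] r5c3 is down to just 7 ⇒ r5c3=7.
Step 38. [r3c7∈{8}] r3c7 is down to just 8 ⇒ r3c7=8.
Step 39. [r2c6∈{5}] nothing but 5 survives at r2c6. So r2c6=5.
Step 40. [r3c3∈{1}] r3c3 is down to just 1. So r3c3=1.
Step 41. [r6c8∈{7}] r6c8's peers cover all but 7, so r6c8=7.
Step 42. [r5c4∈{5}] r5c4 has the single candidate 5. So r5c4=5.
Step 43. [r2c2∈{9}] r2c2's peers cover all but 9, so r2c2=9.
Step 44. [r1c4∈{1}] r1c4 has the single candidate 1. So r1c4=1.

Answer: 7 8 5 1 3 4 9 2 6 / 6 9 2 8 7 5 4 3 1 / 4 3 1 2 9 6 8 5 7 / 2 5 8 3 6 7 1 4 9 / 9 6 7 5 4 1 2 8 3 / 1 4 3 9 2 8 6 7 5 / 5 2 6 4 1 3 7 9 8 / 8 7 9 6 5 2 3 1 4 / 3 1 4 7 8 9 5 6 2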